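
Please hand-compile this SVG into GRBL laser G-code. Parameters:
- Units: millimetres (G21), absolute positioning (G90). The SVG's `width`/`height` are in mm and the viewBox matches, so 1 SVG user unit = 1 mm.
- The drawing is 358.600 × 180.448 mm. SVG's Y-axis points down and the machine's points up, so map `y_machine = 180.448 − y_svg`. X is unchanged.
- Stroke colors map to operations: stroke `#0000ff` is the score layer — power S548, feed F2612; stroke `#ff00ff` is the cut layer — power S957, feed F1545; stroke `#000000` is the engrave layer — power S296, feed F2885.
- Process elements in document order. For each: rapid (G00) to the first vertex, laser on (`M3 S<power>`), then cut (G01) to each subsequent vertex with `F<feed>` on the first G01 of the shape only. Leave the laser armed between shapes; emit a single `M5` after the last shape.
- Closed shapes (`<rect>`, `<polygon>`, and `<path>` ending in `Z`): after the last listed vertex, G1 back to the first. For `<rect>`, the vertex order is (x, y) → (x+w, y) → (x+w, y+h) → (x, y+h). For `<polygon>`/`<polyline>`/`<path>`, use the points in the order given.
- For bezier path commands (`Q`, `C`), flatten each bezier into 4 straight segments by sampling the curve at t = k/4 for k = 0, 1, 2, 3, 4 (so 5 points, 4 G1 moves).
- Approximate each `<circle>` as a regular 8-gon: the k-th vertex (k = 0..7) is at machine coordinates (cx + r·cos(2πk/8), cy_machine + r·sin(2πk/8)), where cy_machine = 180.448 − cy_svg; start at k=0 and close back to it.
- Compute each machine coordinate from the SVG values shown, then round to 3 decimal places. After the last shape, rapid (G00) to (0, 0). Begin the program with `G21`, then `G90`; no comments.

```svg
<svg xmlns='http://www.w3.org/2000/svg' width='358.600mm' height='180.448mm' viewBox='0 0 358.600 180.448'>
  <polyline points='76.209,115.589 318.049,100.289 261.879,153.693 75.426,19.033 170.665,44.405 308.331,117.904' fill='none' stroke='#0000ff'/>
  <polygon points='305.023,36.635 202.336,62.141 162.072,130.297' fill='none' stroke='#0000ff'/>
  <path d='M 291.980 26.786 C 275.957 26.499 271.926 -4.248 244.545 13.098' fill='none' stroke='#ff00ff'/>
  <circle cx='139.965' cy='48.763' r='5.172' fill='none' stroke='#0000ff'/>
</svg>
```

viewBox `0 0 358.600 180.448` with mm width/height → 1 unit = 1 mm. Flip: y_m = 180.448 − y_svg.

**Shape 1** — `<polyline>` open polyline, stroke `#0000ff` → score (S548, F2612). Machine vertices: (76.209,64.859) → (318.049,80.159) → (261.879,26.755) → (75.426,161.415) → (170.665,136.043) → (308.331,62.544). Open path.

**Shape 2** — `<polygon>` closed polygon, stroke `#0000ff` → score (S548, F2612). Machine vertices: (305.023,143.813) → (202.336,118.307) → (162.072,50.151) → (305.023,143.813). Closed: final G1 returns to the first vertex.

**Shape 3** — `<path>` cubic bezier, stroke `#ff00ff` → cut (S957, F1545). Control points (SVG): P0=(291.980,26.786), P1=(275.957,26.499), P2=(271.926,-4.248), P3=(244.545,13.098); sampled at t=k/4. Machine vertices: (291.980,153.662) → (281.659,158.361) → (272.522,167.118) → (261.255,172.569) → (244.545,167.350). Open path.

**Shape 4** — `<circle>` circle, stroke `#0000ff` → score (S548, F2612). Machine vertices: (145.137,131.685) → (143.622,135.342) → (139.965,136.857) → (136.308,135.342) → (134.793,131.685) → (136.308,128.028) → (139.965,126.513) → (143.622,128.028) → (145.137,131.685). Closed: final G1 returns to the first vertex.

G21
G90
G00 X76.209 Y64.859
M3 S548
G01 X318.049 Y80.159 F2612
G01 X261.879 Y26.755
G01 X75.426 Y161.415
G01 X170.665 Y136.043
G01 X308.331 Y62.544
G00 X305.023 Y143.813
M3 S548
G01 X202.336 Y118.307 F2612
G01 X162.072 Y50.151
G01 X305.023 Y143.813
G00 X291.980 Y153.662
M3 S957
G01 X281.659 Y158.361 F1545
G01 X272.522 Y167.118
G01 X261.255 Y172.569
G01 X244.545 Y167.350
G00 X145.137 Y131.685
M3 S548
G01 X143.622 Y135.342 F2612
G01 X139.965 Y136.857
G01 X136.308 Y135.342
G01 X134.793 Y131.685
G01 X136.308 Y128.028
G01 X139.965 Y126.513
G01 X143.622 Y128.028
G01 X145.137 Y131.685
M5
G00 X0.000 Y0.000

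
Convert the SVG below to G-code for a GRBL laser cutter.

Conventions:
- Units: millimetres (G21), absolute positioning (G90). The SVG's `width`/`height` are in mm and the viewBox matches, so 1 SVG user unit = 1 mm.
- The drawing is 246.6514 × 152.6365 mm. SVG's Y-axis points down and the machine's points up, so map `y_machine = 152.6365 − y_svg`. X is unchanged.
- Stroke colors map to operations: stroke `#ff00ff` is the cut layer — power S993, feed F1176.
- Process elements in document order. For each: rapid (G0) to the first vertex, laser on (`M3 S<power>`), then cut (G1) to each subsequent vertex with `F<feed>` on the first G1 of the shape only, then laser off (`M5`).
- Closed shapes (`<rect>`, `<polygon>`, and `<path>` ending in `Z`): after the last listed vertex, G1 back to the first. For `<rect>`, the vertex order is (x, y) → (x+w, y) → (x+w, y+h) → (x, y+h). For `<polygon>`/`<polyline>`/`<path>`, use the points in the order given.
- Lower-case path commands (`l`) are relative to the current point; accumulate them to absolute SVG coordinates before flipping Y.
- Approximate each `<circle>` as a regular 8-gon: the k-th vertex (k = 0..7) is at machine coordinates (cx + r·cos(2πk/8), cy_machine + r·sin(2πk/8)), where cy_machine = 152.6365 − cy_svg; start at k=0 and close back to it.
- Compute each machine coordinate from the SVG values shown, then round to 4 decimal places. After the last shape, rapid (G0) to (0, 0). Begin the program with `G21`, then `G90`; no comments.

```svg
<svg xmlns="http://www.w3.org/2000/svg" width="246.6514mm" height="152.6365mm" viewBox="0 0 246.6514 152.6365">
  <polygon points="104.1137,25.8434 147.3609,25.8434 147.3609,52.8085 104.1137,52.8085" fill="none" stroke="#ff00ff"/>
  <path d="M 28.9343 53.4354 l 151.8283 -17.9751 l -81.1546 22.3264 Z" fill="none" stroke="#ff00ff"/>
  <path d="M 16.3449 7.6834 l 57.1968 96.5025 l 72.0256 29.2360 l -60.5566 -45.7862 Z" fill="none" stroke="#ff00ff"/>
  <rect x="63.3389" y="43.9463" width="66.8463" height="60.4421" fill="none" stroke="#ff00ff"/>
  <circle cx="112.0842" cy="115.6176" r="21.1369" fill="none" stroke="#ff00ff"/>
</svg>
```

viewBox `0 0 246.6514 152.6365` with mm width/height → 1 unit = 1 mm. Flip: y_m = 152.6365 − y_svg.

**Shape 1** — `<polygon>` rectangle, stroke `#ff00ff` → cut (S993, F1176). Machine vertices: (104.1137,126.7931) → (147.3609,126.7931) → (147.3609,99.8280) → (104.1137,99.8280) → (104.1137,126.7931). Closed: final G1 returns to the first vertex.

**Shape 2** — `<path>` closed polygon, stroke `#ff00ff` → cut (S993, F1176). Machine vertices: (28.9343,99.2011) → (180.7626,117.1762) → (99.6080,94.8498) → (28.9343,99.2011). Closed: final G1 returns to the first vertex.

**Shape 3** — `<path>` closed polygon, stroke `#ff00ff` → cut (S993, F1176). Machine vertices: (16.3449,144.9531) → (73.5417,48.4506) → (145.5673,19.2146) → (85.0107,65.0008) → (16.3449,144.9531). Closed: final G1 returns to the first vertex.

**Shape 4** — `<rect>` rectangle, stroke `#ff00ff` → cut (S993, F1176). Machine vertices: (63.3389,108.6902) → (130.1852,108.6902) → (130.1852,48.2481) → (63.3389,48.2481) → (63.3389,108.6902). Closed: final G1 returns to the first vertex.

**Shape 5** — `<circle>` circle, stroke `#ff00ff` → cut (S993, F1176). Machine vertices: (133.2211,37.0189) → (127.0302,51.9649) → (112.0842,58.1558) → (97.1382,51.9649) → (90.9473,37.0189) → (97.1382,22.0729) → (112.0842,15.8820) → (127.0302,22.0729) → (133.2211,37.0189). Closed: final G1 returns to the first vertex.

G21
G90
G0 X104.1137 Y126.7931
M3 S993
G1 X147.3609 Y126.7931 F1176
G1 X147.3609 Y99.8280
G1 X104.1137 Y99.8280
G1 X104.1137 Y126.7931
M5
G0 X28.9343 Y99.2011
M3 S993
G1 X180.7626 Y117.1762 F1176
G1 X99.6080 Y94.8498
G1 X28.9343 Y99.2011
M5
G0 X16.3449 Y144.9531
M3 S993
G1 X73.5417 Y48.4506 F1176
G1 X145.5673 Y19.2146
G1 X85.0107 Y65.0008
G1 X16.3449 Y144.9531
M5
G0 X63.3389 Y108.6902
M3 S993
G1 X130.1852 Y108.6902 F1176
G1 X130.1852 Y48.2481
G1 X63.3389 Y48.2481
G1 X63.3389 Y108.6902
M5
G0 X133.2211 Y37.0189
M3 S993
G1 X127.0302 Y51.9649 F1176
G1 X112.0842 Y58.1558
G1 X97.1382 Y51.9649
G1 X90.9473 Y37.0189
G1 X97.1382 Y22.0729
G1 X112.0842 Y15.8820
G1 X127.0302 Y22.0729
G1 X133.2211 Y37.0189
M5
G0 X0.0000 Y0.0000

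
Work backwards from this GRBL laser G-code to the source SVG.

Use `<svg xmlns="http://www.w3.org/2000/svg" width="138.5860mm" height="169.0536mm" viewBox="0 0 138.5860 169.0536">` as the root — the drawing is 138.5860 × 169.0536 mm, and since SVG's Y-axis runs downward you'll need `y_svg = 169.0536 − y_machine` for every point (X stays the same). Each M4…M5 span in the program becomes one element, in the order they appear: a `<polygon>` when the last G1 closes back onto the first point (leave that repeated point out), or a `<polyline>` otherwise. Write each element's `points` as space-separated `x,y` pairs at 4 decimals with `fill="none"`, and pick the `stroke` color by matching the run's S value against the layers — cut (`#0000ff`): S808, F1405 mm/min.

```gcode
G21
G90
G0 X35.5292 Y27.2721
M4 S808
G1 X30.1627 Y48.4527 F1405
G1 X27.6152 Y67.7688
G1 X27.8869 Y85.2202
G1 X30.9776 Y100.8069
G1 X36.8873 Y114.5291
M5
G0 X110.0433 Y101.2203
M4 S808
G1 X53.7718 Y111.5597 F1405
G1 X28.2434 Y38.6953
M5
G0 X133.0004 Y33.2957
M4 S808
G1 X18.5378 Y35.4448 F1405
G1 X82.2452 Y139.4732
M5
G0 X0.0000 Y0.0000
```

y_svg = 169.0536 − y_m. Every run uses S808, so all elements get stroke `#0000ff` (cut).

[1] open run; points: 35.5292,141.7815 30.1627,120.6009 27.6152,101.2848 27.8869,83.8334 30.9776,68.2467 36.8873,54.5245

[2] open run; points: 110.0433,67.8333 53.7718,57.4939 28.2434,130.3583

[3] open run; points: 133.0004,135.7579 18.5378,133.6088 82.2452,29.5804

<svg xmlns="http://www.w3.org/2000/svg" width="138.5860mm" height="169.0536mm" viewBox="0 0 138.5860 169.0536">
  <polyline points="35.5292,141.7815 30.1627,120.6009 27.6152,101.2848 27.8869,83.8334 30.9776,68.2467 36.8873,54.5245" fill="none" stroke="#0000ff"/>
  <polyline points="110.0433,67.8333 53.7718,57.4939 28.2434,130.3583" fill="none" stroke="#0000ff"/>
  <polyline points="133.0004,135.7579 18.5378,133.6088 82.2452,29.5804" fill="none" stroke="#0000ff"/>
</svg>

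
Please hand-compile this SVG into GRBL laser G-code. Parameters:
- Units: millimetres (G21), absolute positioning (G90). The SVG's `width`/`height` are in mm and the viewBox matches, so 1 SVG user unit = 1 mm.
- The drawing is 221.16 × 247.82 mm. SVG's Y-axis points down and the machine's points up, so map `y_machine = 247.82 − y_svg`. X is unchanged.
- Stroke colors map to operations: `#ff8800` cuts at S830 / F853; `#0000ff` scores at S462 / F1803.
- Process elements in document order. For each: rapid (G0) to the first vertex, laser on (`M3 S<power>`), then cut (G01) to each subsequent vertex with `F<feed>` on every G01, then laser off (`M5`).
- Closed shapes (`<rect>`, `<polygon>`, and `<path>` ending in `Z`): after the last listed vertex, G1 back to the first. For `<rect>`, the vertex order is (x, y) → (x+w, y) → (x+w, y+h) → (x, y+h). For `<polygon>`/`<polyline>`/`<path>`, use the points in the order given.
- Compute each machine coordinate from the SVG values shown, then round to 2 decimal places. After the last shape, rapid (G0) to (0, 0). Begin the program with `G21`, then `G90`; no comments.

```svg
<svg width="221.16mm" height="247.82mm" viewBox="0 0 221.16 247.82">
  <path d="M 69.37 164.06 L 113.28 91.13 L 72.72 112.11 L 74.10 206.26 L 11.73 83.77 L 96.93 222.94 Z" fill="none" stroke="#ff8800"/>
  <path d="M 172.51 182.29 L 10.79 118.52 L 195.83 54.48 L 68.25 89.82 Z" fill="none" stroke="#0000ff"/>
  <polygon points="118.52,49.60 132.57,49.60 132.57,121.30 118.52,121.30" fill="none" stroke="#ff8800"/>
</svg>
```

1 u = 1 mm; y_m = 247.82 − y.

[1] `<path>` closed polygon, #ff8800→cut S830 F853: (69.37,83.76) → (113.28,156.69) → (72.72,135.71) → (74.10,41.56) → (11.73,164.05) → (96.93,24.88) → (69.37,83.76) (closed)

[2] `<path>` closed polygon, #0000ff→score S462 F1803: (172.51,65.53) → (10.79,129.30) → (195.83,193.34) → (68.25,158.00) → (172.51,65.53) (closed)

[3] `<polygon>` rectangle, #ff8800→cut S830 F853: (118.52,198.22) → (132.57,198.22) → (132.57,126.52) → (118.52,126.52) → (118.52,198.22) (closed)

G21
G90
G0 X69.37 Y83.76
M3 S830
G01 X113.28 Y156.69 F853
G01 X72.72 Y135.71 F853
G01 X74.10 Y41.56 F853
G01 X11.73 Y164.05 F853
G01 X96.93 Y24.88 F853
G01 X69.37 Y83.76 F853
M5
G0 X172.51 Y65.53
M3 S462
G01 X10.79 Y129.30 F1803
G01 X195.83 Y193.34 F1803
G01 X68.25 Y158.00 F1803
G01 X172.51 Y65.53 F1803
M5
G0 X118.52 Y198.22
M3 S830
G01 X132.57 Y198.22 F853
G01 X132.57 Y126.52 F853
G01 X118.52 Y126.52 F853
G01 X118.52 Y198.22 F853
M5
G0 X0.00 Y0.00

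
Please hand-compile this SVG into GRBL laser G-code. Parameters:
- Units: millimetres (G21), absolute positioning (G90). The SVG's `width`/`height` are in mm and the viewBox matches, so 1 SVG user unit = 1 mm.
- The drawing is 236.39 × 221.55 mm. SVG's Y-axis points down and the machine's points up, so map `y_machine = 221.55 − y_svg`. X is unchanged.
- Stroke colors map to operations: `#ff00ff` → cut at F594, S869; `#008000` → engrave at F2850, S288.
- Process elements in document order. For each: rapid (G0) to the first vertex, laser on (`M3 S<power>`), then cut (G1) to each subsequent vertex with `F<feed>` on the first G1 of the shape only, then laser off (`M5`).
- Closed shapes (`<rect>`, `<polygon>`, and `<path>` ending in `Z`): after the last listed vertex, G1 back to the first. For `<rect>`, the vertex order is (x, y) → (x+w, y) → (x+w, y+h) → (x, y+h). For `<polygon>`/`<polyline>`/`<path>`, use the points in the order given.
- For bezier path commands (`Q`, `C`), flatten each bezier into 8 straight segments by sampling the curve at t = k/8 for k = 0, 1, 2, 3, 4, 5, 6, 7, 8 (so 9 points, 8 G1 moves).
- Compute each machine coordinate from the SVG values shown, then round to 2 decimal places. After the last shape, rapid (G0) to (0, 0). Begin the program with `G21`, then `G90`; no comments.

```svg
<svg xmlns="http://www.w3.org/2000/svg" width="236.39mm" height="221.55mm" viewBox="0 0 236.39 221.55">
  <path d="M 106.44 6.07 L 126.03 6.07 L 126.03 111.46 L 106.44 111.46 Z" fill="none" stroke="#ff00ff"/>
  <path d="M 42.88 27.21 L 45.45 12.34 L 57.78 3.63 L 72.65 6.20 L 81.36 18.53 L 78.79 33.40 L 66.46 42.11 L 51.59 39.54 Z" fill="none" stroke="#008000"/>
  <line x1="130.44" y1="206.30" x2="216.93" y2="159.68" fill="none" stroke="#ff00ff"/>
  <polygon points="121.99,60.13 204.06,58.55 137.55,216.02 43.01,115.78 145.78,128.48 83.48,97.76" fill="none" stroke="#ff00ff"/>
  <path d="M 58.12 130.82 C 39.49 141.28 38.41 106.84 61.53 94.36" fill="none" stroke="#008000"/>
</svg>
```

viewBox `0 0 236.39 221.55` with mm width/height → 1 unit = 1 mm. Flip: y_m = 221.55 − y_svg.

**Shape 1** — `<path>` rectangle, stroke `#ff00ff` → cut (S869, F594). Machine vertices: (106.44,215.48) → (126.03,215.48) → (126.03,110.09) → (106.44,110.09) → (106.44,215.48). Closed: final G1 returns to the first vertex.

**Shape 2** — `<path>` regular polygon, stroke `#008000` → engrave (S288, F2850). Machine vertices: (42.88,194.34) → (45.45,209.21) → (57.78,217.92) → (72.65,215.35) → (81.36,203.02) → (78.79,188.15) → (66.46,179.44) → (51.59,182.01) → (42.88,194.34). Closed: final G1 returns to the first vertex.

**Shape 3** — `<line>` line segment, stroke `#ff00ff` → cut (S869, F594). Machine vertices: (130.44,15.25) → (216.93,61.87). Open path.

**Shape 4** — `<polygon>` closed polygon, stroke `#ff00ff` → cut (S869, F594). Machine vertices: (121.99,161.42) → (204.06,163.00) → (137.55,5.53) → (43.01,105.77) → (145.78,93.07) → (83.48,123.79) → (121.99,161.42). Closed: final G1 returns to the first vertex.

**Shape 5** — `<path>` cubic bezier, stroke `#008000` → engrave (S288, F2850). Control points (SVG): P0=(58.12,130.82), P1=(39.49,141.28), P2=(38.41,106.84), P3=(61.53,94.36); sampled at t=k/8. Machine vertices: (58.12,90.73) → (51.97,88.78) → (47.54,90.26) → (44.92,94.38) → (44.17,100.36) → (45.38,107.41) → (48.62,114.76) → (53.98,121.61) → (61.53,127.19). Open path.

G21
G90
G0 X106.44 Y215.48
M3 S869
G1 X126.03 Y215.48 F594
G1 X126.03 Y110.09
G1 X106.44 Y110.09
G1 X106.44 Y215.48
M5
G0 X42.88 Y194.34
M3 S288
G1 X45.45 Y209.21 F2850
G1 X57.78 Y217.92
G1 X72.65 Y215.35
G1 X81.36 Y203.02
G1 X78.79 Y188.15
G1 X66.46 Y179.44
G1 X51.59 Y182.01
G1 X42.88 Y194.34
M5
G0 X130.44 Y15.25
M3 S869
G1 X216.93 Y61.87 F594
M5
G0 X121.99 Y161.42
M3 S869
G1 X204.06 Y163.00 F594
G1 X137.55 Y5.53
G1 X43.01 Y105.77
G1 X145.78 Y93.07
G1 X83.48 Y123.79
G1 X121.99 Y161.42
M5
G0 X58.12 Y90.73
M3 S288
G1 X51.97 Y88.78 F2850
G1 X47.54 Y90.26
G1 X44.92 Y94.38
G1 X44.17 Y100.36
G1 X45.38 Y107.41
G1 X48.62 Y114.76
G1 X53.98 Y121.61
G1 X61.53 Y127.19
M5
G0 X0.00 Y0.00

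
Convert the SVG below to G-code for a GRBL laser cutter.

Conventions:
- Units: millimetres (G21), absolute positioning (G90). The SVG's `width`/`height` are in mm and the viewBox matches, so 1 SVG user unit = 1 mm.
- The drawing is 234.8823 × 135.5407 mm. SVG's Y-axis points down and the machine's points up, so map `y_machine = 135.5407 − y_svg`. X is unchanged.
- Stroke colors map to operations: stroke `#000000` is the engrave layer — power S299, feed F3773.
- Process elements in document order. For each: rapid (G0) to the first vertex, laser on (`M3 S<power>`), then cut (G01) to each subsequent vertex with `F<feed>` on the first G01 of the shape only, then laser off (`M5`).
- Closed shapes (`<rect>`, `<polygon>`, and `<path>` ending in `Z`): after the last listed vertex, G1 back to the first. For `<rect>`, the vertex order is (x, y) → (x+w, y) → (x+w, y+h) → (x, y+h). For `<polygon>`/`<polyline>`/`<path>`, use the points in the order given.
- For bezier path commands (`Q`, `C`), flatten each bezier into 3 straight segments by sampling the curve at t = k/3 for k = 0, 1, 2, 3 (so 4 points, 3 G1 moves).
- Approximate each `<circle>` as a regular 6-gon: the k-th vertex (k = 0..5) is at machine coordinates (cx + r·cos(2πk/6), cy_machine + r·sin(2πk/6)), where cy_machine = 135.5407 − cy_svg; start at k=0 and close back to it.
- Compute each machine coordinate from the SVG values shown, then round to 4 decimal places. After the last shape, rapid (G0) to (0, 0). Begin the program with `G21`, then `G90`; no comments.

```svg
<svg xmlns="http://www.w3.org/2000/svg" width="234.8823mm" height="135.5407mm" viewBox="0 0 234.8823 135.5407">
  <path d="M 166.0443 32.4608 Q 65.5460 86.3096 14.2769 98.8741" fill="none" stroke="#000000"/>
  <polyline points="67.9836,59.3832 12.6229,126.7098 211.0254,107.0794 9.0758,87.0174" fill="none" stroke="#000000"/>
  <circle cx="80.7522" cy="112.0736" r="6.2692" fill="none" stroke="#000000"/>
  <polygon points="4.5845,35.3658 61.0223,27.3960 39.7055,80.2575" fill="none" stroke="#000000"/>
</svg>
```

G21
G90
G0 X166.0443 Y103.0799
M3 S299
G01 X104.5153 Y71.7678 F3773
G01 X53.9262 Y49.6301
G01 X14.2769 Y36.6666
M5
G0 X67.9836 Y76.1575
M3 S299
G01 X12.6229 Y8.8309 F3773
G01 X211.0254 Y28.4613
G01 X9.0758 Y48.5233
M5
G0 X87.0214 Y23.4671
M3 S299
G01 X83.8868 Y28.8964 F3773
G01 X77.6176 Y28.8964
G01 X74.4830 Y23.4671
G01 X77.6176 Y18.0378
G01 X83.8868 Y18.0378
G01 X87.0214 Y23.4671
M5
G0 X4.5845 Y100.1749
M3 S299
G01 X61.0223 Y108.1447 F3773
G01 X39.7055 Y55.2832
G01 X4.5845 Y100.1749
M5
G0 X0.0000 Y0.0000

1 u = 1 mm; y_m = 135.5407 − y.

[1] `<path>` quadratic bezier, #000000→engrave S299 F3773: (166.0443,103.0799) → (104.5153,71.7678) → (53.9262,49.6301) → (14.2769,36.6666)

[2] `<polyline>` open polyline, #000000→engrave S299 F3773: (67.9836,76.1575) → (12.6229,8.8309) → (211.0254,28.4613) → (9.0758,48.5233)

[3] `<circle>` circle, #000000→engrave S299 F3773: (87.0214,23.4671) → (83.8868,28.8964) → (77.6176,28.8964) → (74.4830,23.4671) → (77.6176,18.0378) → (83.8868,18.0378) → (87.0214,23.4671) (closed)

[4] `<polygon>` regular polygon, #000000→engrave S299 F3773: (4.5845,100.1749) → (61.0223,108.1447) → (39.7055,55.2832) → (4.5845,100.1749) (closed)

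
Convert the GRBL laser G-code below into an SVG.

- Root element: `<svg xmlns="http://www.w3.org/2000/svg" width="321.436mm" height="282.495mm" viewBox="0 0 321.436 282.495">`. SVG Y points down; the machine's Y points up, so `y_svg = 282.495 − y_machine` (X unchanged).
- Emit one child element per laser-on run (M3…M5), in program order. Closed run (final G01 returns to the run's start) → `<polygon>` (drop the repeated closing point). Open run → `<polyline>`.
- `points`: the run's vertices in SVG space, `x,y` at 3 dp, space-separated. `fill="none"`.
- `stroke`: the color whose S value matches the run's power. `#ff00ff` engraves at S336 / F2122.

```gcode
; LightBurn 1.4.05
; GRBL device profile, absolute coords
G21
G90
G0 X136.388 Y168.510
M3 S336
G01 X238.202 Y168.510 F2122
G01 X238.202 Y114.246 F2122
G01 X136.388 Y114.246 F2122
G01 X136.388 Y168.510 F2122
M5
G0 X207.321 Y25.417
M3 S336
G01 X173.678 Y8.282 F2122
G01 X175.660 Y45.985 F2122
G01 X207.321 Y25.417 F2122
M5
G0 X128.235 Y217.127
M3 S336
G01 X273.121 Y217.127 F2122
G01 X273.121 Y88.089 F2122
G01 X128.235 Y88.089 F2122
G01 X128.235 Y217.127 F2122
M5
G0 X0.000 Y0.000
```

<svg xmlns="http://www.w3.org/2000/svg" width="321.436mm" height="282.495mm" viewBox="0 0 321.436 282.495">
  <polygon points="136.388,113.985 238.202,113.985 238.202,168.249 136.388,168.249" fill="none" stroke="#ff00ff"/>
  <polygon points="207.321,257.078 173.678,274.213 175.660,236.510" fill="none" stroke="#ff00ff"/>
  <polygon points="128.235,65.368 273.121,65.368 273.121,194.406 128.235,194.406" fill="none" stroke="#ff00ff"/>
</svg>

Each laser-on run becomes one SVG element. Flip Y back into SVG space with y_svg = 282.495 − y_machine. Every run uses S336, so all elements get stroke `#ff00ff` (engrave).

Run 1: The run returns to its start, so emit a `<polygon>` with points (Y-flipped): 136.388,113.985 238.202,113.985 238.202,168.249 136.388,168.249.

Run 2: The run returns to its start, so emit a `<polygon>` with points (Y-flipped): 207.321,257.078 173.678,274.213 175.660,236.510.

Run 3: The run returns to its start, so emit a `<polygon>` with points (Y-flipped): 128.235,65.368 273.121,65.368 273.121,194.406 128.235,194.406.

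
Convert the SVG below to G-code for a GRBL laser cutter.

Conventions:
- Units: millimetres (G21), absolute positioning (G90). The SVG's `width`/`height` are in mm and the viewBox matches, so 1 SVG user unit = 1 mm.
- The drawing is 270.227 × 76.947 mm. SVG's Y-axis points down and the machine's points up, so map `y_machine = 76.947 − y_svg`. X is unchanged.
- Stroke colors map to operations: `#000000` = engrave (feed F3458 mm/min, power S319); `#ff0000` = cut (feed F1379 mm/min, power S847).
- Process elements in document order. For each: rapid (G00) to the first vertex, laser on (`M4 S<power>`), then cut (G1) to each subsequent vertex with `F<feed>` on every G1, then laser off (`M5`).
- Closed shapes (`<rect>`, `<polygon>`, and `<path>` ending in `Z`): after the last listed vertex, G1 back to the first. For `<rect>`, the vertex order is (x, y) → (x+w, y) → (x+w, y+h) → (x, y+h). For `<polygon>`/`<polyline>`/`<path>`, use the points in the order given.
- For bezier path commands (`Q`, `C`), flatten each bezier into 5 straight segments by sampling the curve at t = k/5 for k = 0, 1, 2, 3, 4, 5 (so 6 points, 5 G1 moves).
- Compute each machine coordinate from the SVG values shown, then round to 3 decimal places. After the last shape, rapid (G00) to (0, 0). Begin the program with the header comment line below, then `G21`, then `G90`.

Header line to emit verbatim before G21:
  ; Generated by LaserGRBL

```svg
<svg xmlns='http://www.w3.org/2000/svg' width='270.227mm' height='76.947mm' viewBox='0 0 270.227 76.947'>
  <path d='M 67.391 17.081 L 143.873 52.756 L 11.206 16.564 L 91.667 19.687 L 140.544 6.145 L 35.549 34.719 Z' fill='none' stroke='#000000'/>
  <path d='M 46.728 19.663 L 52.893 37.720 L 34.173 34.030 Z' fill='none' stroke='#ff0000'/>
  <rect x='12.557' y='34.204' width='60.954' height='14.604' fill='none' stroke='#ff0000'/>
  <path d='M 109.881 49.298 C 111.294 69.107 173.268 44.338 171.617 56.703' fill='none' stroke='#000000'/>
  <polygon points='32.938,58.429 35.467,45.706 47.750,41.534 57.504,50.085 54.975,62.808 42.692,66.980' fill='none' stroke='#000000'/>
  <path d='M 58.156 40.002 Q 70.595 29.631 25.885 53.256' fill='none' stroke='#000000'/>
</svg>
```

; Generated by LaserGRBL
G21
G90
G00 X67.391 Y59.866
M4 S319
G1 X143.873 Y24.191 F3458
G1 X11.206 Y60.383 F3458
G1 X91.667 Y57.260 F3458
G1 X140.544 Y70.802 F3458
G1 X35.549 Y42.228 F3458
G1 X67.391 Y59.866 F3458
M5
G00 X46.728 Y57.284
M4 S847
G1 X52.893 Y39.227 F1379
G1 X34.173 Y42.917 F1379
G1 X46.728 Y57.284 F1379
M5
G00 X12.557 Y42.743
M4 S847
G1 X73.511 Y42.743 F1379
G1 X73.511 Y28.139 F1379
G1 X12.557 Y28.139 F1379
G1 X12.557 Y42.743 F1379
M5
G00 X109.881 Y27.649
M4 S319
G1 X117.003 Y20.459 F3458
G1 X132.698 Y20.046 F3458
G1 X151.006 Y22.487 F3458
G1 X165.966 Y23.861 F3458
G1 X171.617 Y20.244 F3458
M5
G00 X32.938 Y18.518
M4 S319
G1 X35.467 Y31.241 F3458
G1 X47.750 Y35.413 F3458
G1 X57.504 Y26.862 F3458
G1 X54.975 Y14.139 F3458
G1 X42.692 Y9.967 F3458
G1 X32.938 Y18.518 F3458
M5
G00 X58.156 Y36.945
M4 S319
G1 X60.846 Y39.734 F3458
G1 X58.963 Y39.802 F3458
G1 X52.509 Y37.152 F3458
G1 X41.483 Y31.781 F3458
G1 X25.885 Y23.691 F3458
M5
G00 X0.000 Y0.000

viewBox `0 0 270.227 76.947` with mm width/height → 1 unit = 1 mm. Flip: y_m = 76.947 − y_svg.

**Shape 1** — `<path>` closed polygon, stroke `#000000` → engrave (S319, F3458). Machine vertices: (67.391,59.866) → (143.873,24.191) → (11.206,60.383) → (91.667,57.260) → (140.544,70.802) → (35.549,42.228) → (67.391,59.866). Closed: final G1 returns to the first vertex.

**Shape 2** — `<path>` regular polygon, stroke `#ff0000` → cut (S847, F1379). Machine vertices: (46.728,57.284) → (52.893,39.227) → (34.173,42.917) → (46.728,57.284). Closed: final G1 returns to the first vertex.

**Shape 3** — `<rect>` rectangle, stroke `#ff0000` → cut (S847, F1379). Machine vertices: (12.557,42.743) → (73.511,42.743) → (73.511,28.139) → (12.557,28.139) → (12.557,42.743). Closed: final G1 returns to the first vertex.

**Shape 4** — `<path>` cubic bezier, stroke `#000000` → engrave (S319, F3458). Control points (SVG): P0=(109.881,49.298), P1=(111.294,69.107), P2=(173.268,44.338), P3=(171.617,56.703); sampled at t=k/5. Machine vertices: (109.881,27.649) → (117.003,20.459) → (132.698,20.046) → (151.006,22.487) → (165.966,23.861) → (171.617,20.244). Open path.

**Shape 5** — `<polygon>` regular polygon, stroke `#000000` → engrave (S319, F3458). Machine vertices: (32.938,18.518) → (35.467,31.241) → (47.750,35.413) → (57.504,26.862) → (54.975,14.139) → (42.692,9.967) → (32.938,18.518). Closed: final G1 returns to the first vertex.

**Shape 6** — `<path>` quadratic bezier, stroke `#000000` → engrave (S319, F3458). Control points (SVG): P0=(58.156,40.002), P1=(70.595,29.631), P2=(25.885,53.256); sampled at t=k/5. Machine vertices: (58.156,36.945) → (60.846,39.734) → (58.963,39.802) → (52.509,37.152) → (41.483,31.781) → (25.885,23.691). Open path.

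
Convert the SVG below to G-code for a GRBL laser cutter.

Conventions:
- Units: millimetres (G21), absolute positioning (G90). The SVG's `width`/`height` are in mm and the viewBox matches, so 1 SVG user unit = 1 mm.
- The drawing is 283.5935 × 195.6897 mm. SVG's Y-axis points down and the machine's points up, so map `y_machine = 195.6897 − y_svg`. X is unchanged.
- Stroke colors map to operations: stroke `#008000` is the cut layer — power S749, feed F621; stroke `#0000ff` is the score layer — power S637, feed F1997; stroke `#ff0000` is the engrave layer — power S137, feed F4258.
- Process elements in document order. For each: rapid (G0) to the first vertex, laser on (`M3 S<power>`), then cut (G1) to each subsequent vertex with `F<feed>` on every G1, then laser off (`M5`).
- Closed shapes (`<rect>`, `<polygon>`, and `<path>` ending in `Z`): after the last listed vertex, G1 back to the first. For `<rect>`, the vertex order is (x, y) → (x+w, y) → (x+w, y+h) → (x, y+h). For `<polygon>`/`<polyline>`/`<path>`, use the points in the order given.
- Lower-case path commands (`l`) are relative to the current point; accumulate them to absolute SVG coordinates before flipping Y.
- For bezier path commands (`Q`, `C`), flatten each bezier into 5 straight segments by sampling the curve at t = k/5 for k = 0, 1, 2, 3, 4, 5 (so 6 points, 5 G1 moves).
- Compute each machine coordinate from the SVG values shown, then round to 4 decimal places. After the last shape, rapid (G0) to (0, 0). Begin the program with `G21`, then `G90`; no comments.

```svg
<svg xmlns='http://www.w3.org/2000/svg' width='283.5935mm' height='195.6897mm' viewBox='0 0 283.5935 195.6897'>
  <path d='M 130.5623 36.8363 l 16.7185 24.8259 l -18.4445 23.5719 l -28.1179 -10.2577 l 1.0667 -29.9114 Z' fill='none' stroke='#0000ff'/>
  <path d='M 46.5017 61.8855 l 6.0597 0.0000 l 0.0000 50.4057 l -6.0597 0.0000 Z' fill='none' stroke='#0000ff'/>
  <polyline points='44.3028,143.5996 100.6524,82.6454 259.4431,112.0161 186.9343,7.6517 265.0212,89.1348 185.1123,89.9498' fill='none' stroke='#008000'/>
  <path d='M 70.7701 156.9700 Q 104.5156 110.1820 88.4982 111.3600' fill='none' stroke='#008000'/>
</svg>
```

Since the viewBox matches the mm dimensions, user units are millimetres directly. The only transform is the Y-flip y_m = 195.6897 − y_svg.

Shape 1 is a regular polygon drawn with `<path>`. Its stroke #0000ff means score at S637, F1997. After flipping Y the toolpath is (130.5623,158.8534) → (147.2808,134.0275) → (128.8363,110.4556) → (100.7184,120.7133) → (101.7851,150.6247) → (130.5623,158.8534), returning to the start.

Shape 2 is a rectangle drawn with `<path>`. Its stroke #0000ff means score at S637, F1997. After flipping Y the toolpath is (46.5017,133.8042) → (52.5614,133.8042) → (52.5614,83.3985) → (46.5017,83.3985) → (46.5017,133.8042), returning to the start.

Shape 3 is a open polyline drawn with `<polyline>`. Its stroke #008000 means cut at S749, F621. After flipping Y the toolpath is (44.3028,52.0901) → (100.6524,113.0443) → (259.4431,83.6736) → (186.9343,188.0380) → (265.0212,106.5549) → (185.1123,105.7399).

Shape 4 is a quadratic bezier drawn with `<path>`. Its stroke #008000 means cut at S749, F621. After flipping Y the toolpath is (70.7701,38.7197) → (82.2778,55.5163) → (89.8044,68.4755) → (93.3501,77.5975) → (92.9146,82.8823) → (88.4982,84.3297).

G21
G90
G0 X130.5623 Y158.8534
M3 S637
G1 X147.2808 Y134.0275 F1997
G1 X128.8363 Y110.4556 F1997
G1 X100.7184 Y120.7133 F1997
G1 X101.7851 Y150.6247 F1997
G1 X130.5623 Y158.8534 F1997
M5
G0 X46.5017 Y133.8042
M3 S637
G1 X52.5614 Y133.8042 F1997
G1 X52.5614 Y83.3985 F1997
G1 X46.5017 Y83.3985 F1997
G1 X46.5017 Y133.8042 F1997
M5
G0 X44.3028 Y52.0901
M3 S749
G1 X100.6524 Y113.0443 F621
G1 X259.4431 Y83.6736 F621
G1 X186.9343 Y188.0380 F621
G1 X265.0212 Y106.5549 F621
G1 X185.1123 Y105.7399 F621
M5
G0 X70.7701 Y38.7197
M3 S749
G1 X82.2778 Y55.5163 F621
G1 X89.8044 Y68.4755 F621
G1 X93.3501 Y77.5975 F621
G1 X92.9146 Y82.8823 F621
G1 X88.4982 Y84.3297 F621
M5
G0 X0.0000 Y0.0000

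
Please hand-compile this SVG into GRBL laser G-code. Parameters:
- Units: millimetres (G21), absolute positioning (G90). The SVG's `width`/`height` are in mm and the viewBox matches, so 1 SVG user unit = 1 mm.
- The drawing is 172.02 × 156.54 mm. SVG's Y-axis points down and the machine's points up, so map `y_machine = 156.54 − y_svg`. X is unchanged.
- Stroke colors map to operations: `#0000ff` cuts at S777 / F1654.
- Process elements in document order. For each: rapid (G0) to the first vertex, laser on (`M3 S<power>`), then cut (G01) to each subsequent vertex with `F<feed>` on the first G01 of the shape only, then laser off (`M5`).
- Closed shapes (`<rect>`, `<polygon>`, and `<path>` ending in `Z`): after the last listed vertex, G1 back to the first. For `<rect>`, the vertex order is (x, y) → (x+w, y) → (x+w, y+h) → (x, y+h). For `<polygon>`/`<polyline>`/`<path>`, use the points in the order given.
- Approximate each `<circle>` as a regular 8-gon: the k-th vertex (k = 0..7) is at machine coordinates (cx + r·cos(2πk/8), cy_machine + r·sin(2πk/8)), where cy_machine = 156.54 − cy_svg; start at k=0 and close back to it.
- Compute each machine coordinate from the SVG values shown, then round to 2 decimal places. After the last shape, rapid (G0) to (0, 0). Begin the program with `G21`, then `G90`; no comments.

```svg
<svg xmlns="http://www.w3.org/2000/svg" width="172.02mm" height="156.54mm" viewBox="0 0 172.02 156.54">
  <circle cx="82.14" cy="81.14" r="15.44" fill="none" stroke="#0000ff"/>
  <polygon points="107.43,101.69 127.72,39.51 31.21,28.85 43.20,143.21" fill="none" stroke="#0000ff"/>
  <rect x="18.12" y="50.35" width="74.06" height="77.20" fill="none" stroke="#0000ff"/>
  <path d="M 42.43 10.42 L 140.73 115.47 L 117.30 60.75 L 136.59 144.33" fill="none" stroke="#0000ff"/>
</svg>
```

viewBox `0 0 172.02 156.54` with mm width/height → 1 unit = 1 mm. Flip: y_m = 156.54 − y_svg.

**Shape 1** — `<circle>` circle, stroke `#0000ff` → cut (S777, F1654). Machine vertices: (97.58,75.40) → (93.06,86.32) → (82.14,90.84) → (71.22,86.32) → (66.70,75.40) → (71.22,64.48) → (82.14,59.96) → (93.06,64.48) → (97.58,75.40). Closed: final G1 returns to the first vertex.

**Shape 2** — `<polygon>` closed polygon, stroke `#0000ff` → cut (S777, F1654). Machine vertices: (107.43,54.85) → (127.72,117.03) → (31.21,127.69) → (43.20,13.33) → (107.43,54.85). Closed: final G1 returns to the first vertex.

**Shape 3** — `<rect>` rectangle, stroke `#0000ff` → cut (S777, F1654). Machine vertices: (18.12,106.19) → (92.18,106.19) → (92.18,28.99) → (18.12,28.99) → (18.12,106.19). Closed: final G1 returns to the first vertex.

**Shape 4** — `<path>` open polyline, stroke `#0000ff` → cut (S777, F1654). Machine vertices: (42.43,146.12) → (140.73,41.07) → (117.30,95.79) → (136.59,12.21). Open path.

G21
G90
G0 X97.58 Y75.40
M3 S777
G01 X93.06 Y86.32 F1654
G01 X82.14 Y90.84
G01 X71.22 Y86.32
G01 X66.70 Y75.40
G01 X71.22 Y64.48
G01 X82.14 Y59.96
G01 X93.06 Y64.48
G01 X97.58 Y75.40
M5
G0 X107.43 Y54.85
M3 S777
G01 X127.72 Y117.03 F1654
G01 X31.21 Y127.69
G01 X43.20 Y13.33
G01 X107.43 Y54.85
M5
G0 X18.12 Y106.19
M3 S777
G01 X92.18 Y106.19 F1654
G01 X92.18 Y28.99
G01 X18.12 Y28.99
G01 X18.12 Y106.19
M5
G0 X42.43 Y146.12
M3 S777
G01 X140.73 Y41.07 F1654
G01 X117.30 Y95.79
G01 X136.59 Y12.21
M5
G0 X0.00 Y0.00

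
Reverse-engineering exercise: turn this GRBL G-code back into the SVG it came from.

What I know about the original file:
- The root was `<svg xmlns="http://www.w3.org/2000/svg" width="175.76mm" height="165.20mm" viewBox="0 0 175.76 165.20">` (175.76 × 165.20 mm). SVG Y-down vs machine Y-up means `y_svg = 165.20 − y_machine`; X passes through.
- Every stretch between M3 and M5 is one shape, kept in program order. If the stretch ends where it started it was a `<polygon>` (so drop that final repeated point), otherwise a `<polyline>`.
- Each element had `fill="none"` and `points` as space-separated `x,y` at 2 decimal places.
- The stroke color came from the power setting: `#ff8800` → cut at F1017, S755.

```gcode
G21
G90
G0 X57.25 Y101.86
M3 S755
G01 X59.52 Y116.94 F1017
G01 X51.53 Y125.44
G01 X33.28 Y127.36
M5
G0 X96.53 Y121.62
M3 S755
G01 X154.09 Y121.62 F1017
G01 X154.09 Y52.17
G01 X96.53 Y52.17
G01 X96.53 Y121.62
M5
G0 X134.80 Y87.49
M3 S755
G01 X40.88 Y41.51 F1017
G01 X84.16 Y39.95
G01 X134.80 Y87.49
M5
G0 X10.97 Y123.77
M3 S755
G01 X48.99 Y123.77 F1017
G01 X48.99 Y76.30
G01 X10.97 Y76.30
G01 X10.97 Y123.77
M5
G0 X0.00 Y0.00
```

y_svg = 165.20 − y_m. Every run uses S755, so all elements get stroke `#ff8800` (cut).

[1] open run; points: 57.25,63.34 59.52,48.26 51.53,39.76 33.28,37.84

[2] closed run; points: 96.53,43.58 154.09,43.58 154.09,113.03 96.53,113.03

[3] closed run; points: 134.80,77.71 40.88,123.69 84.16,125.25

[4] closed run; points: 10.97,41.43 48.99,41.43 48.99,88.90 10.97,88.90

<svg xmlns="http://www.w3.org/2000/svg" width="175.76mm" height="165.20mm" viewBox="0 0 175.76 165.20">
  <polyline points="57.25,63.34 59.52,48.26 51.53,39.76 33.28,37.84" fill="none" stroke="#ff8800"/>
  <polygon points="96.53,43.58 154.09,43.58 154.09,113.03 96.53,113.03" fill="none" stroke="#ff8800"/>
  <polygon points="134.80,77.71 40.88,123.69 84.16,125.25" fill="none" stroke="#ff8800"/>
  <polygon points="10.97,41.43 48.99,41.43 48.99,88.90 10.97,88.90" fill="none" stroke="#ff8800"/>
</svg>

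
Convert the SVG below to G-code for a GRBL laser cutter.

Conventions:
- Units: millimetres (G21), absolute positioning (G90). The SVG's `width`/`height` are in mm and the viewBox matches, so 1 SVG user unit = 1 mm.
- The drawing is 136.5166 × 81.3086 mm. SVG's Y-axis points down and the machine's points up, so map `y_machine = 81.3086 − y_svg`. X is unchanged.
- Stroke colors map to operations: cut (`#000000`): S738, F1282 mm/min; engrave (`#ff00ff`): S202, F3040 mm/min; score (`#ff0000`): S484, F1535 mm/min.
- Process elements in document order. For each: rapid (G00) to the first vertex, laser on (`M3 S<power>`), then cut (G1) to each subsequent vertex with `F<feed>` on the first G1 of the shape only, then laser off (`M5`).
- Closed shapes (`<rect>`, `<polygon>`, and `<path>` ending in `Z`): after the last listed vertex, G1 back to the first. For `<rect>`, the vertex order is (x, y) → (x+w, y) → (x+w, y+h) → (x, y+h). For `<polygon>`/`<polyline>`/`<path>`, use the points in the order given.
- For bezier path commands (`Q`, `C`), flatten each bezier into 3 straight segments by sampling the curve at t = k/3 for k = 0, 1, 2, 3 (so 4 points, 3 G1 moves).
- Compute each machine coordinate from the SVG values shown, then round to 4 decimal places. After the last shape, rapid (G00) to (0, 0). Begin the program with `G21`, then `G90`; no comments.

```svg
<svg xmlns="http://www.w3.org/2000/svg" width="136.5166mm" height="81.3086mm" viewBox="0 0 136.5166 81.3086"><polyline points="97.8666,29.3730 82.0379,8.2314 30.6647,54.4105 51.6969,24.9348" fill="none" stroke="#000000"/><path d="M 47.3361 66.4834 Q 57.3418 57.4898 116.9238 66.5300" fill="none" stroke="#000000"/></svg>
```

G21
G90
G00 X97.8666 Y51.9356
M3 S738
G1 X82.0379 Y73.0772 F1282
G1 X30.6647 Y26.8981
G1 X51.6969 Y56.3738
M5
G00 X47.3361 Y14.8252
M3 S738
G1 X59.5150 Y18.8172 F1282
G1 X82.7109 Y18.8016
G1 X116.9238 Y14.7786
M5
G00 X0.0000 Y0.0000

viewBox `0 0 136.5166 81.3086` with mm width/height → 1 unit = 1 mm. Flip: y_m = 81.3086 − y_svg.

**Shape 1** — `<polyline>` open polyline, stroke `#000000` → cut (S738, F1282). Machine vertices: (97.8666,51.9356) → (82.0379,73.0772) → (30.6647,26.8981) → (51.6969,56.3738). Open path.

**Shape 2** — `<path>` quadratic bezier, stroke `#000000` → cut (S738, F1282). Control points (SVG): P0=(47.3361,66.4834), P1=(57.3418,57.4898), P2=(116.9238,66.5300); sampled at t=k/3. Machine vertices: (47.3361,14.8252) → (59.5150,18.8172) → (82.7109,18.8016) → (116.9238,14.7786). Open path.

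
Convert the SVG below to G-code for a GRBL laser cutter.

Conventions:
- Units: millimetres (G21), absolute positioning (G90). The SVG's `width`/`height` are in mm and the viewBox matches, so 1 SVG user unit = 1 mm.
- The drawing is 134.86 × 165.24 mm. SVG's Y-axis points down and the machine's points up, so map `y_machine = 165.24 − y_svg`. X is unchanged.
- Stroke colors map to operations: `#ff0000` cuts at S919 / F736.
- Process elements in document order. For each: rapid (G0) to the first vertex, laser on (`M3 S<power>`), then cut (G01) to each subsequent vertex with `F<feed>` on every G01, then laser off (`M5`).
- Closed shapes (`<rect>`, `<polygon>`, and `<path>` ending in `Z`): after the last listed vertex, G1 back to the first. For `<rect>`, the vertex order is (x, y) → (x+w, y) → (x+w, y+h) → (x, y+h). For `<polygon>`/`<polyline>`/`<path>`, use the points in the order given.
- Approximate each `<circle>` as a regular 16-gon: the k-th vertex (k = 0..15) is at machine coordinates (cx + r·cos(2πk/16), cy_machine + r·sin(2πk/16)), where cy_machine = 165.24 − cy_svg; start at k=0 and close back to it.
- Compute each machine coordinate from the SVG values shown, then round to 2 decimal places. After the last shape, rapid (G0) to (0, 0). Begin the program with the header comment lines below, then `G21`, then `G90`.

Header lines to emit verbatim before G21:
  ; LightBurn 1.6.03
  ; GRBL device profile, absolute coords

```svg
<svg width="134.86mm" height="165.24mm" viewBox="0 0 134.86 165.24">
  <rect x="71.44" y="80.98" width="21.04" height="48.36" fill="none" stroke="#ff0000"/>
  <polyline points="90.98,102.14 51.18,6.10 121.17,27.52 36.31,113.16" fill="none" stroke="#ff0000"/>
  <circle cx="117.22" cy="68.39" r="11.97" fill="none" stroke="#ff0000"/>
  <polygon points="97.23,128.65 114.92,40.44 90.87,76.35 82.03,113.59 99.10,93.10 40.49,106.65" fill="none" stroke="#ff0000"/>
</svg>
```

; LightBurn 1.6.03
; GRBL device profile, absolute coords
G21
G90
G0 X71.44 Y84.26
M3 S919
G01 X92.48 Y84.26 F736
G01 X92.48 Y35.90 F736
G01 X71.44 Y35.90 F736
G01 X71.44 Y84.26 F736
M5
G0 X90.98 Y63.10
M3 S919
G01 X51.18 Y159.14 F736
G01 X121.17 Y137.72 F736
G01 X36.31 Y52.08 F736
M5
G0 X129.19 Y96.85
M3 S919
G01 X128.28 Y101.43 F736
G01 X125.68 Y105.31 F736
G01 X121.80 Y107.91 F736
G01 X117.22 Y108.82 F736
G01 X112.64 Y107.91 F736
G01 X108.76 Y105.31 F736
G01 X106.16 Y101.43 F736
G01 X105.25 Y96.85 F736
G01 X106.16 Y92.27 F736
G01 X108.76 Y88.39 F736
G01 X112.64 Y85.79 F736
G01 X117.22 Y84.88 F736
G01 X121.80 Y85.79 F736
G01 X125.68 Y88.39 F736
G01 X128.28 Y92.27 F736
G01 X129.19 Y96.85 F736
M5
G0 X97.23 Y36.59
M3 S919
G01 X114.92 Y124.80 F736
G01 X90.87 Y88.89 F736
G01 X82.03 Y51.65 F736
G01 X99.10 Y72.14 F736
G01 X40.49 Y58.59 F736
G01 X97.23 Y36.59 F736
M5
G0 X0.00 Y0.00

1 u = 1 mm; y_m = 165.24 − y.

[1] `<rect>` rectangle, #ff0000→cut S919 F736: (71.44,84.26) → (92.48,84.26) → (92.48,35.90) → (71.44,35.90) → (71.44,84.26) (closed)

[2] `<polyline>` open polyline, #ff0000→cut S919 F736: (90.98,63.10) → (51.18,159.14) → (121.17,137.72) → (36.31,52.08)

[3] `<circle>` circle, #ff0000→cut S919 F736: (129.19,96.85) → (128.28,101.43) → (125.68,105.31) → (121.80,107.91) → (117.22,108.82) → (112.64,107.91) → (108.76,105.31) → (106.16,101.43) → (105.25,96.85) → (106.16,92.27) → (108.76,88.39) → (112.64,85.79) → (117.22,84.88) → (121.80,85.79) → (125.68,88.39) → (128.28,92.27) → (129.19,96.85) (closed)

[4] `<polygon>` closed polygon, #ff0000→cut S919 F736: (97.23,36.59) → (114.92,124.80) → (90.87,88.89) → (82.03,51.65) → (99.10,72.14) → (40.49,58.59) → (97.23,36.59) (closed)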